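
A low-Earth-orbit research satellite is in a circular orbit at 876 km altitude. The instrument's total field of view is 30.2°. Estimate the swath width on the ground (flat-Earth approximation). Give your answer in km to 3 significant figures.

Half-angle = 30.2°/2 = 15.1°.
Swath width ≈ 2h·tan(θ/2) = 2 × 876 × tan(15.1°) = 472.7 km.

473 km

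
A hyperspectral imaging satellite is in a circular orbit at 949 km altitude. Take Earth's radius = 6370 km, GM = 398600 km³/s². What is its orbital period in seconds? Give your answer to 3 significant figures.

Semi-major axis a = 6370 + 949 = 7319 km. Period T = 2π√(a³/μ) = 2π√(7319³/398600) = 6231.4 s = 103.86 min.

6230 seconds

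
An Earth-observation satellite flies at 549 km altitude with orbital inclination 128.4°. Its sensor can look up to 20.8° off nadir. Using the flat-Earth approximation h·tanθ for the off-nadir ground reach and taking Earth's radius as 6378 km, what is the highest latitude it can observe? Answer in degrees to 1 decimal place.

53.5°

Retrograde orbit: the ground track reaches ±(180° − i) = ±(180 − 128.4) = ±51.6°.
Sensor half-swath on the ground ≈ 549·tan(20.8°) = 209 km = 1.87° of latitude.
Maximum observable latitude ≈ 51.6 + 1.87 = 53.5°.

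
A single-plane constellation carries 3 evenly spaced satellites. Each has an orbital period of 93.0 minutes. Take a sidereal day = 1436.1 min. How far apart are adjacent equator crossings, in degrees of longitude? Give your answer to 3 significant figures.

7.77°

T = 93.0 min = 5580.0 s.
Single-satellite node shift = (5580.0/86166) × 360° = 23.31°.
With 3 satellites evenly phased, successive equator crossings are 23.31/3 = 7.771° apart.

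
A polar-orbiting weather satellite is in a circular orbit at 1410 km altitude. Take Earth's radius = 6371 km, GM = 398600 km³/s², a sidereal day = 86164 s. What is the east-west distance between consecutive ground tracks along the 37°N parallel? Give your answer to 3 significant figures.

2530 km

Semi-major axis a = 6371 + 1410 = 7781 km. Period T = 2π√(a³/μ) = 2π√(7781³/398600) = 6830.7 s = 113.84 min.
Node shift per orbit = (6830.7/86164) × 360° = 28.54°.
Equatorial spacing = 28.54 × 111.2 km/° = 3173 km.
At 37° latitude, spacing = 3173 × cos(37°) = 2534 km.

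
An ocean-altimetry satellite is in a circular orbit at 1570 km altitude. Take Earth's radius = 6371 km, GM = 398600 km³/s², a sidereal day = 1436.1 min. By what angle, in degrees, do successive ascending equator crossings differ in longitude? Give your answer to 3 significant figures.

Semi-major axis a = 6371 + 1570 = 7941 km. Period T = 2π√(a³/μ) = 2π√(7941³/398600) = 7042.5 s = 117.37 min.
During one orbit Earth rotates (7042.5 / 86166) × 360° = 29.42°.

29.4°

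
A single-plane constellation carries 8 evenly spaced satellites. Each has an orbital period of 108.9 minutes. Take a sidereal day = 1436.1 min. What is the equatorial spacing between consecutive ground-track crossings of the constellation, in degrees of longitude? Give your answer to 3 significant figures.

T = 108.9 min = 6534.0 s.
Single-satellite node shift = (6534.0/86166) × 360° = 27.30°.
With 8 satellites evenly phased, successive equator crossings are 27.30/8 = 3.412° apart.

3.41°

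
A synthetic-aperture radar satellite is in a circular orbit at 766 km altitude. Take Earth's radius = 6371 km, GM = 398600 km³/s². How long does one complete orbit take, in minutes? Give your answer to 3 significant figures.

Semi-major axis a = 6371 + 766 = 7137 km. Period T = 2π√(a³/μ) = 2π√(7137³/398600) = 6000.5 s = 100.01 min.

100 min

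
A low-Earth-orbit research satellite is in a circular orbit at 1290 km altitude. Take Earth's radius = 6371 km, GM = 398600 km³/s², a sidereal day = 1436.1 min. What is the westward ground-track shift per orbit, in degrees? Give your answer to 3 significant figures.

27.9°

Semi-major axis a = 6371 + 1290 = 7661 km. Period T = 2π√(a³/μ) = 2π√(7661³/398600) = 6673.3 s = 111.22 min.
During one orbit Earth rotates (6673.3 / 86166) × 360° = 27.88°.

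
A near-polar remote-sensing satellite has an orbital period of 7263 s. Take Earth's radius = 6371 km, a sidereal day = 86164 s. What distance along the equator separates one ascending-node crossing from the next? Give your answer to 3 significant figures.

During one orbit Earth rotates (7263.0 / 86164) × 360° = 30.35°.
At the equator that is 30.35° × (2π·6371/360) km/° = 30.35 × 111.2 = 3374 km.

3370 km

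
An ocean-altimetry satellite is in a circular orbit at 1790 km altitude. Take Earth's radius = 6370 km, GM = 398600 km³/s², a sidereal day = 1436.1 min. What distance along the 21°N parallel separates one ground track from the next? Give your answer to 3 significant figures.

Semi-major axis a = 6370 + 1790 = 8160 km. Period T = 2π√(a³/μ) = 2π√(8160³/398600) = 7335.8 s = 122.26 min.
Node shift per orbit = (7335.8/86166) × 360° = 30.65°.
Equatorial spacing = 30.65 × 111.2 km/° = 3407 km.
At 21° latitude, spacing = 3407 × cos(21°) = 3181 km.

3180 km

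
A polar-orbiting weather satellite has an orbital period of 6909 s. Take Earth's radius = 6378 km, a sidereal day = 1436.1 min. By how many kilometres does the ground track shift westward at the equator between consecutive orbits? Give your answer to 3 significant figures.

During one orbit Earth rotates (6909.0 / 86166) × 360° = 28.87°.
At the equator that is 28.87° × (2π·6378/360) km/° = 28.87 × 111.3 = 3213 km.

3210 km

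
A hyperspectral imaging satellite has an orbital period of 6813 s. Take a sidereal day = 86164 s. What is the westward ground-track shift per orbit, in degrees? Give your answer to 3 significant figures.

28.5°

During one orbit Earth rotates (6813.0 / 86164) × 360° = 28.47°.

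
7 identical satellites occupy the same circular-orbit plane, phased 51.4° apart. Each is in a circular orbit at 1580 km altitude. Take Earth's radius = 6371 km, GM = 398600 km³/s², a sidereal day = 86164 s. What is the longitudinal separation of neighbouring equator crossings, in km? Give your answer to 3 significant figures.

Semi-major axis a = 6371 + 1580 = 7951 km. Period T = 2π√(a³/μ) = 2π√(7951³/398600) = 7055.8 s = 117.60 min.
Single-satellite node shift = (7055.8/86164) × 360° = 29.48°.
With 7 satellites evenly phased, successive equator crossings are 29.48/7 = 4.211° apart.
That is 4.211 × 111.2 = 468 km at the equator.

468 km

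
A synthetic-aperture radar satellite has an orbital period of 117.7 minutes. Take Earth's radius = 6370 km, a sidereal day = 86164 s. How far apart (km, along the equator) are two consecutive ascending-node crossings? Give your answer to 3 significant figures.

3280 km

T = 117.7 min = 7062.0 s.
During one orbit Earth rotates (7062.0 / 86164) × 360° = 29.51°.
At the equator that is 29.51° × (2π·6370/360) km/° = 29.51 × 111.2 = 3280 km.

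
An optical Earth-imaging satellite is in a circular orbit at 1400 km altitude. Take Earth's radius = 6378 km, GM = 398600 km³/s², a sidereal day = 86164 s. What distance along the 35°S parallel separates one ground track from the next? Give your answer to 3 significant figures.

Semi-major axis a = 6378 + 1400 = 7778 km. Period T = 2π√(a³/μ) = 2π√(7778³/398600) = 6826.7 s = 113.78 min.
Node shift per orbit = (6826.7/86164) × 360° = 28.52°.
Equatorial spacing = 28.52 × 111.3 km/° = 3175 km.
At 35° latitude, spacing = 3175 × cos(35°) = 2601 km.

2600 km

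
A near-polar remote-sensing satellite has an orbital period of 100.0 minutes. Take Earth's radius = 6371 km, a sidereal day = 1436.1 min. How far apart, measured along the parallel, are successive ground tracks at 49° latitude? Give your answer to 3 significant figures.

T = 100.0 min = 6000.0 s.
Node shift per orbit = (6000.0/86166) × 360° = 25.07°.
Equatorial spacing = 25.07 × 111.2 km/° = 2787 km.
At 49° latitude, spacing = 2787 × cos(49°) = 1829 km.

1830 km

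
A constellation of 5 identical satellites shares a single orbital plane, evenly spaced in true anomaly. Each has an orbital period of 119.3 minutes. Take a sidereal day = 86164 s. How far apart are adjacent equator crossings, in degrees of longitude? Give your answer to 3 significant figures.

T = 119.3 min = 7158.0 s.
Single-satellite node shift = (7158.0/86164) × 360° = 29.91°.
With 5 satellites evenly phased, successive equator crossings are 29.91/5 = 5.981° apart.

5.98°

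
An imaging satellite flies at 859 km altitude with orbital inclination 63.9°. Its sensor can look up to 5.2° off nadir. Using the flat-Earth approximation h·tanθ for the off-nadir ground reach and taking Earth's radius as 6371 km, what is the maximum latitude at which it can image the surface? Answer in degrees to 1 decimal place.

64.6°

For a prograde orbit the ground track reaches latitude ±i = ±63.9°.
Sensor half-swath on the ground ≈ 859·tan(5.2°) = 78 km = 0.70° of latitude.
Maximum observable latitude ≈ 63.9 + 0.70 = 64.6°.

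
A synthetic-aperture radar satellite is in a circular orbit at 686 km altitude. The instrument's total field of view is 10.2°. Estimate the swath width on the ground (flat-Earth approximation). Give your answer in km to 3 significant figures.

Half-angle = 10.2°/2 = 5.1°.
Swath width ≈ 2h·tan(θ/2) = 2 × 686 × tan(5.1°) = 122.4 km.

122 km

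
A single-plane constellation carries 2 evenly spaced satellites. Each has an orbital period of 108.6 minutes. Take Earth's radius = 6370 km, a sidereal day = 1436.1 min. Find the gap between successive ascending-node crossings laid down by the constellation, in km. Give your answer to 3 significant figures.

1510 km

T = 108.6 min = 6516.0 s.
Single-satellite node shift = (6516.0/86166) × 360° = 27.22°.
With 2 satellites evenly phased, successive equator crossings are 27.22/2 = 13.612° apart.
That is 13.612 × 111.2 = 1513 km at the equator.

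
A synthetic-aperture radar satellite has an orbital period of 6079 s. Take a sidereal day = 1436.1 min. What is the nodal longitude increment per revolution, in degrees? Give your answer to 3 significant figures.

During one orbit Earth rotates (6079.0 / 86166) × 360° = 25.40°.

25.4°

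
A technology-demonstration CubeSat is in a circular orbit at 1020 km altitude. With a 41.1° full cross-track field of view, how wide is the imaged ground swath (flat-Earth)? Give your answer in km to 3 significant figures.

765 km

Half-angle = 41.1°/2 = 20.55°.
Swath width ≈ 2h·tan(θ/2) = 2 × 1020 × tan(20.55°) = 764.8 km.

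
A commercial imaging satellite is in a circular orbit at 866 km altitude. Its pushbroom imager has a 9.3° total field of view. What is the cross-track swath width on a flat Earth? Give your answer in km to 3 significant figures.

141 km

Half-angle = 9.3°/2 = 4.65°.
Swath width ≈ 2h·tan(θ/2) = 2 × 866 × tan(4.65°) = 140.9 km.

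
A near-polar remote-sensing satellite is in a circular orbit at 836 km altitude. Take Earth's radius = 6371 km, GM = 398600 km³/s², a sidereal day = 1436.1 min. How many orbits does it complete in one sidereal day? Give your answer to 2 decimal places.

14.15

Semi-major axis a = 6371 + 836 = 7207 km. Period T = 2π√(a³/μ) = 2π√(7207³/398600) = 6089.0 s = 101.48 min.
Orbits per sidereal day = 86166 / 6089.0 = 14.151.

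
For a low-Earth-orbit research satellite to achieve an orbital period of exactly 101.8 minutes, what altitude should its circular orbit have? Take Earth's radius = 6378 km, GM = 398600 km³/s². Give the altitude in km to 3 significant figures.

T = 101.8 min = 6108.0 s.
From T = 2π√(a³/μ): a = (μ T²/4π²)^(1/3) = (398600 × 6108.0² / 4π²)^(1/3) = 7222 km.
Altitude h = a − R = 7222 − 6378 = 844 km.

844 km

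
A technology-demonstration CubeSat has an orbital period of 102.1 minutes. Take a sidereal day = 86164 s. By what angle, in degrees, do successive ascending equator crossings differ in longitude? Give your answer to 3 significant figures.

25.6°

T = 102.1 min = 6126.0 s.
During one orbit Earth rotates (6126.0 / 86164) × 360° = 25.59°.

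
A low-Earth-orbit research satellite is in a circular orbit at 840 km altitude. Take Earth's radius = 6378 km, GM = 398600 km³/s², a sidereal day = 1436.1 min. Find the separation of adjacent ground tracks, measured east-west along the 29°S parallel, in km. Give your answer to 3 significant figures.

Semi-major axis a = 6378 + 840 = 7218 km. Period T = 2π√(a³/μ) = 2π√(7218³/398600) = 6102.9 s = 101.72 min.
Node shift per orbit = (6102.9/86166) × 360° = 25.50°.
Equatorial spacing = 25.50 × 111.3 km/° = 2838 km.
At 29° latitude, spacing = 2838 × cos(29°) = 2482 km.

2480 km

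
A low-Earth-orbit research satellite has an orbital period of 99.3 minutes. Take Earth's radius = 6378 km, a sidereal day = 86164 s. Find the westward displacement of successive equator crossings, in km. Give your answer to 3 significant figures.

2770 km

T = 99.3 min = 5958.0 s.
During one orbit Earth rotates (5958.0 / 86164) × 360° = 24.89°.
At the equator that is 24.89° × (2π·6378/360) km/° = 24.89 × 111.3 = 2771 km.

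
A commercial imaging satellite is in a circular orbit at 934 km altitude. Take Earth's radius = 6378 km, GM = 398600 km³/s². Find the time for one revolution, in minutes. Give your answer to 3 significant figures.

Semi-major axis a = 6378 + 934 = 7312 km. Period T = 2π√(a³/μ) = 2π√(7312³/398600) = 6222.5 s = 103.71 min.

104 min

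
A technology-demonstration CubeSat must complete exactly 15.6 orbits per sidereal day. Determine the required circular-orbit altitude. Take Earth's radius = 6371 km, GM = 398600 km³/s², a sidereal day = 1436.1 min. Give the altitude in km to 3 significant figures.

Required period T = 86166 / 15.6 = 5523.5 s.
From T = 2π√(a³/μ): a = (μ T²/4π²)^(1/3) = (398600 × 5523.5² / 4π²)^(1/3) = 6754 km.
Altitude h = a − R = 6754 − 6371 = 383 km.

383 km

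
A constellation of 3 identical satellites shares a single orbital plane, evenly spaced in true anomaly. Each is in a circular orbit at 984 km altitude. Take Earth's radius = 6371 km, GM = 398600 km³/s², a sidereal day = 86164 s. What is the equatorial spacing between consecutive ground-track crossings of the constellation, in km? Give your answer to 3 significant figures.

972 km

Semi-major axis a = 6371 + 984 = 7355 km. Period T = 2π√(a³/μ) = 2π√(7355³/398600) = 6277.5 s = 104.62 min.
Single-satellite node shift = (6277.5/86164) × 360° = 26.23°.
With 3 satellites evenly phased, successive equator crossings are 26.23/3 = 8.743° apart.
That is 8.743 × 111.2 = 972 km at the equator.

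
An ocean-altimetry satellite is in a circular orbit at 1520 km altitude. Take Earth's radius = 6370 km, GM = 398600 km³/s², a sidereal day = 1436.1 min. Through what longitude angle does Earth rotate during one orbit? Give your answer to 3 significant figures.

Semi-major axis a = 6370 + 1520 = 7890 km. Period T = 2π√(a³/μ) = 2π√(7890³/398600) = 6974.7 s = 116.25 min.
During one orbit Earth rotates (6974.7 / 86166) × 360° = 29.14°.

29.1°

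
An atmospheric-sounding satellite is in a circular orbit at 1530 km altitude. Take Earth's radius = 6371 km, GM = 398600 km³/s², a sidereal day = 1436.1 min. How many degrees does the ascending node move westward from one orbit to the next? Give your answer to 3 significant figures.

Semi-major axis a = 6371 + 1530 = 7901 km. Period T = 2π√(a³/μ) = 2π√(7901³/398600) = 6989.3 s = 116.49 min.
During one orbit Earth rotates (6989.3 / 86166) × 360° = 29.20°.

29.2°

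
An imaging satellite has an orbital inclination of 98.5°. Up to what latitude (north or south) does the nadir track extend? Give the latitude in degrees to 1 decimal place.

Retrograde orbit: the ground track reaches ±(180° − i) = ±(180 − 98.5) = ±81.5°.

81.5°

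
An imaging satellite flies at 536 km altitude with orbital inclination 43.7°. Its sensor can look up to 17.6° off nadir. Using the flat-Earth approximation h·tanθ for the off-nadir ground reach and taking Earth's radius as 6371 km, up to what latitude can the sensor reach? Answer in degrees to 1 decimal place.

For a prograde orbit the ground track reaches latitude ±i = ±43.7°.
Sensor half-swath on the ground ≈ 536·tan(17.6°) = 170 km = 1.53° of latitude.
Maximum observable latitude ≈ 43.7 + 1.53 = 45.2°.

45.2°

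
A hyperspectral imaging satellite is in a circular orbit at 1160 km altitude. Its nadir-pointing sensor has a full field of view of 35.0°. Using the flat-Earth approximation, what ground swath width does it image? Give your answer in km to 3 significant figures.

Half-angle = 35.0°/2 = 17.5°.
Swath width ≈ 2h·tan(θ/2) = 2 × 1160 × tan(17.5°) = 731.5 km.

731 km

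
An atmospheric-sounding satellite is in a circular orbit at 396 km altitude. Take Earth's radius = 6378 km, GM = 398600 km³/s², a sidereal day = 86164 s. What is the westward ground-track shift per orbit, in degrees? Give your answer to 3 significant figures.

Semi-major axis a = 6378 + 396 = 6774 km. Period T = 2π√(a³/μ) = 2π√(6774³/398600) = 5548.5 s = 92.48 min.
During one orbit Earth rotates (5548.5 / 86164) × 360° = 23.18°.

23.2°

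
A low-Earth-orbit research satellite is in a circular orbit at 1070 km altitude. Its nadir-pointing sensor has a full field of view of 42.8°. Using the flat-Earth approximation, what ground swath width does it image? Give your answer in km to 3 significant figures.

Half-angle = 42.8°/2 = 21.4°.
Swath width ≈ 2h·tan(θ/2) = 2 × 1070 × tan(21.4°) = 838.7 km.

839 km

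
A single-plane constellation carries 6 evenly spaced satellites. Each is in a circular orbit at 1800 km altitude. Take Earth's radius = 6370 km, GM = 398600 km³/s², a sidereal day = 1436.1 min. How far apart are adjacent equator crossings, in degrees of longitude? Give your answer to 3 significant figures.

5.12°

Semi-major axis a = 6370 + 1800 = 8170 km. Period T = 2π√(a³/μ) = 2π√(8170³/398600) = 7349.3 s = 122.49 min.
Single-satellite node shift = (7349.3/86166) × 360° = 30.71°.
With 6 satellites evenly phased, successive equator crossings are 30.71/6 = 5.118° apart.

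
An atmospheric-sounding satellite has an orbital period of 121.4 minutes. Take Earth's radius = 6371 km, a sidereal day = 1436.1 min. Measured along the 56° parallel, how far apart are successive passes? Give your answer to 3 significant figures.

1890 km

T = 121.4 min = 7284.0 s.
Node shift per orbit = (7284.0/86166) × 360° = 30.43°.
Equatorial spacing = 30.43 × 111.2 km/° = 3384 km.
At 56° latitude, spacing = 3384 × cos(56°) = 1892 km.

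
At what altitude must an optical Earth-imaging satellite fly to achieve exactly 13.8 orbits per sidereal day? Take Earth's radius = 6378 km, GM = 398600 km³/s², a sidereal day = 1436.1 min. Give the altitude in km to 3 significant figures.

951 km

Required period T = 86166 / 13.8 = 6243.9 s.
From T = 2π√(a³/μ): a = (μ T²/4π²)^(1/3) = (398600 × 6243.9² / 4π²)^(1/3) = 7329 km.
Altitude h = a − R = 7329 − 6378 = 951 km.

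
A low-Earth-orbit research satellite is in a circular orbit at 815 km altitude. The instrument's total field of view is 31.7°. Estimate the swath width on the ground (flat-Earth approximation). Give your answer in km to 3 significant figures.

463 km

Half-angle = 31.7°/2 = 15.85°.
Swath width ≈ 2h·tan(θ/2) = 2 × 815 × tan(15.85°) = 462.8 km.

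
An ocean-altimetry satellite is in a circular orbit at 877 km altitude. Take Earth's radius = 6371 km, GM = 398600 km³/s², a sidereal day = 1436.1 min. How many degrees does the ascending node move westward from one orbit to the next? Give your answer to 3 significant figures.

Semi-major axis a = 6371 + 877 = 7248 km. Period T = 2π√(a³/μ) = 2π√(7248³/398600) = 6141.0 s = 102.35 min.
During one orbit Earth rotates (6141.0 / 86166) × 360° = 25.66°.

25.7°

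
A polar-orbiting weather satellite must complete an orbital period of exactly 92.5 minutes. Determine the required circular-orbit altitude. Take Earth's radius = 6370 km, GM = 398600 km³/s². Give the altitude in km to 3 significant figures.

405 km

T = 92.5 min = 5550.0 s.
From T = 2π√(a³/μ): a = (μ T²/4π²)^(1/3) = (398600 × 5550.0² / 4π²)^(1/3) = 6775 km.
Altitude h = a − R = 6775 − 6370 = 405 km.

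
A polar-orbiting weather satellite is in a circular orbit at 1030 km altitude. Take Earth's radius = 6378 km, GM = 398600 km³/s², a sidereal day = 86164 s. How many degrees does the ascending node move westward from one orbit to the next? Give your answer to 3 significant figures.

Semi-major axis a = 6378 + 1030 = 7408 km. Period T = 2π√(a³/μ) = 2π√(7408³/398600) = 6345.5 s = 105.76 min.
During one orbit Earth rotates (6345.5 / 86164) × 360° = 26.51°.

26.5°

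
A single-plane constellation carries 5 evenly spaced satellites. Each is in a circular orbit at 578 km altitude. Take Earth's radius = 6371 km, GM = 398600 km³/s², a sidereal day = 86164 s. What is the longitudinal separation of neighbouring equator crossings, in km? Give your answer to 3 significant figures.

536 km

Semi-major axis a = 6371 + 578 = 6949 km. Period T = 2π√(a³/μ) = 2π√(6949³/398600) = 5764.9 s = 96.08 min.
Single-satellite node shift = (5764.9/86164) × 360° = 24.09°.
With 5 satellites evenly phased, successive equator crossings are 24.09/5 = 4.817° apart.
That is 4.817 × 111.2 = 536 km at the equator.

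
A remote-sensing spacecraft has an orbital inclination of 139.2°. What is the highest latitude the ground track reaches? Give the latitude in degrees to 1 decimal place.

40.8°

Retrograde orbit: the ground track reaches ±(180° − i) = ±(180 − 139.2) = ±40.8°.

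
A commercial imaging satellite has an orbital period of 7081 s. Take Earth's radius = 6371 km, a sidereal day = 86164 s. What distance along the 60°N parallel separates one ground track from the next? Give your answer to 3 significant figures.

Node shift per orbit = (7081.0/86164) × 360° = 29.58°.
Equatorial spacing = 29.58 × 111.2 km/° = 3290 km.
At 60° latitude, spacing = 3290 × cos(60°) = 1645 km.

1640 km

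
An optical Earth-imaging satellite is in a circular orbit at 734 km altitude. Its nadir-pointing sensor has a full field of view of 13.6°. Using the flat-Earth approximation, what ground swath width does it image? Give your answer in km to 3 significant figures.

175 km

Half-angle = 13.6°/2 = 6.8°.
Swath width ≈ 2h·tan(θ/2) = 2 × 734 × tan(6.8°) = 175.0 km.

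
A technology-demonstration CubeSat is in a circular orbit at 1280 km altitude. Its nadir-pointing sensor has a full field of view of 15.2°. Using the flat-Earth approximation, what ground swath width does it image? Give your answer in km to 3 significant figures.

342 km

Half-angle = 15.2°/2 = 7.6°.
Swath width ≈ 2h·tan(θ/2) = 2 × 1280 × tan(7.6°) = 341.6 km.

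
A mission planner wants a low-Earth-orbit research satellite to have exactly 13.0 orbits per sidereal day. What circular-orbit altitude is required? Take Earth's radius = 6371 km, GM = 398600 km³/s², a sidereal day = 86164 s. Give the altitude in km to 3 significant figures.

Required period T = 86164 / 13.0 = 6628.0 s.
From T = 2π√(a³/μ): a = (μ T²/4π²)^(1/3) = (398600 × 6628.0² / 4π²)^(1/3) = 7626 km.
Altitude h = a − R = 7626 − 6371 = 1255 km.

1260 km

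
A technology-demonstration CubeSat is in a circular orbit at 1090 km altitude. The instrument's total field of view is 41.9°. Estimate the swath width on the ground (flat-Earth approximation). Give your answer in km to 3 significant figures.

Half-angle = 41.9°/2 = 20.95°.
Swath width ≈ 2h·tan(θ/2) = 2 × 1090 × tan(20.95°) = 834.6 km.

835 km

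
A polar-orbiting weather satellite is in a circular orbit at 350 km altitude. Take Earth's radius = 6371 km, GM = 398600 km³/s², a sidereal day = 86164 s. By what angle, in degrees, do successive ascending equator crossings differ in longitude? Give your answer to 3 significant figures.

Semi-major axis a = 6371 + 350 = 6721 km. Period T = 2π√(a³/μ) = 2π√(6721³/398600) = 5483.6 s = 91.39 min.
During one orbit Earth rotates (5483.6 / 86164) × 360° = 22.91°.

22.9°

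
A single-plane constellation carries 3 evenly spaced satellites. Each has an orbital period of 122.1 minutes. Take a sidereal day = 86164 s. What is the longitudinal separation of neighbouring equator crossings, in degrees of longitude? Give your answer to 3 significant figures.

10.2°

T = 122.1 min = 7326.0 s.
Single-satellite node shift = (7326.0/86164) × 360° = 30.61°.
With 3 satellites evenly phased, successive equator crossings are 30.61/3 = 10.203° apart.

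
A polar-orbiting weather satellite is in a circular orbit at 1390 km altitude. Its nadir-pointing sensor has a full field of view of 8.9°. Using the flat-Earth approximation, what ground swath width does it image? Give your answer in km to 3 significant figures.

Half-angle = 8.9°/2 = 4.45°.
Swath width ≈ 2h·tan(θ/2) = 2 × 1390 × tan(4.45°) = 216.3 km.

216 km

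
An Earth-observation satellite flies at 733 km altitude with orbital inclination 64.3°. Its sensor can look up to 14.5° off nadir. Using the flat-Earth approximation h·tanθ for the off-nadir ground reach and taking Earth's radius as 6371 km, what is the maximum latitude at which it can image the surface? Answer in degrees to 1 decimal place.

For a prograde orbit the ground track reaches latitude ±i = ±64.3°.
Sensor half-swath on the ground ≈ 733·tan(14.5°) = 190 km = 1.70° of latitude.
Maximum observable latitude ≈ 64.3 + 1.70 = 66.0°.

66.0°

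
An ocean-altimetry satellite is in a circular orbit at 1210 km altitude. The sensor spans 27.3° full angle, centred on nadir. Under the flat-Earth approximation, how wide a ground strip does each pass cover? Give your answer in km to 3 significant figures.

588 km

Half-angle = 27.3°/2 = 13.65°.
Swath width ≈ 2h·tan(θ/2) = 2 × 1210 × tan(13.65°) = 587.7 km.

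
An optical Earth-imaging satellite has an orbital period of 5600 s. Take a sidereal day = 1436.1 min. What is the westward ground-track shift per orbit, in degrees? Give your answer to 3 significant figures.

23.4°

During one orbit Earth rotates (5600.0 / 86166) × 360° = 23.40°.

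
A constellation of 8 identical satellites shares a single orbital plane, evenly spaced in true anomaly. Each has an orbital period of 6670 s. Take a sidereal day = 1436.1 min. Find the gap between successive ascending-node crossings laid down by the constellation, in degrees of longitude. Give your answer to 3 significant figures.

3.48°

Single-satellite node shift = (6670.0/86166) × 360° = 27.87°.
With 8 satellites evenly phased, successive equator crossings are 27.87/8 = 3.483° apart.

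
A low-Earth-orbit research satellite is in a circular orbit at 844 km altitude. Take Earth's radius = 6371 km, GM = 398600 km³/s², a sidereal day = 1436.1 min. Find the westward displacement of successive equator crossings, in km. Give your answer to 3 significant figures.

Semi-major axis a = 6371 + 844 = 7215 km. Period T = 2π√(a³/μ) = 2π√(7215³/398600) = 6099.1 s = 101.65 min.
During one orbit Earth rotates (6099.1 / 86166) × 360° = 25.48°.
At the equator that is 25.48° × (2π·6371/360) km/° = 25.48 × 111.2 = 2833 km.

2830 km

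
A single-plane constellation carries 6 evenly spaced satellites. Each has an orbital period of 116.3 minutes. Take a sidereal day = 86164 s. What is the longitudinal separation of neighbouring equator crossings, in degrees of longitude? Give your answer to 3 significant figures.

T = 116.3 min = 6978.0 s.
Single-satellite node shift = (6978.0/86164) × 360° = 29.15°.
With 6 satellites evenly phased, successive equator crossings are 29.15/6 = 4.859° apart.

4.86°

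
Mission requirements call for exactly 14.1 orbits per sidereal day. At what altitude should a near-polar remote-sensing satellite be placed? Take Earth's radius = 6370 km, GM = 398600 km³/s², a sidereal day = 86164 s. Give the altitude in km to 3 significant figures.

Required period T = 86164 / 14.1 = 6110.9 s.
From T = 2π√(a³/μ): a = (μ T²/4π²)^(1/3) = (398600 × 6110.9² / 4π²)^(1/3) = 7224 km.
Altitude h = a − R = 7224 − 6370 = 854 km.

854 km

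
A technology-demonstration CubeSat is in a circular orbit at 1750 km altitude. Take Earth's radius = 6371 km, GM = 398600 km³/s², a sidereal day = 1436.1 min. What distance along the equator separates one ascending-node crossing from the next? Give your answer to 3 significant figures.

Semi-major axis a = 6371 + 1750 = 8121 km. Period T = 2π√(a³/μ) = 2π√(8121³/398600) = 7283.3 s = 121.39 min.
During one orbit Earth rotates (7283.3 / 86166) × 360° = 30.43°.
At the equator that is 30.43° × (2π·6371/360) km/° = 30.43 × 111.2 = 3384 km.

3380 km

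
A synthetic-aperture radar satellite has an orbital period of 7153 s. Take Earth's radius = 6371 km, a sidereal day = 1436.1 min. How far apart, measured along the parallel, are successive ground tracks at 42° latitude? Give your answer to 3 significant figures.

2470 km

Node shift per orbit = (7153.0/86166) × 360° = 29.89°.
Equatorial spacing = 29.89 × 111.2 km/° = 3323 km.
At 42° latitude, spacing = 3323 × cos(42°) = 2470 km.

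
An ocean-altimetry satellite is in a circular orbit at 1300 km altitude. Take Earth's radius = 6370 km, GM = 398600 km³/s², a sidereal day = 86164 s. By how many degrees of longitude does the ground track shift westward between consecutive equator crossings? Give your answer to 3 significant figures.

27.9°

Semi-major axis a = 6370 + 1300 = 7670 km. Period T = 2π√(a³/μ) = 2π√(7670³/398600) = 6685.0 s = 111.42 min.
During one orbit Earth rotates (6685.0 / 86164) × 360° = 27.93°.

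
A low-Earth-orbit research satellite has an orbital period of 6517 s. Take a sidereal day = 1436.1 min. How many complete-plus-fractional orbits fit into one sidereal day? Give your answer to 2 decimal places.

Orbits per sidereal day = 86166 / 6517.0 = 13.222.

13.22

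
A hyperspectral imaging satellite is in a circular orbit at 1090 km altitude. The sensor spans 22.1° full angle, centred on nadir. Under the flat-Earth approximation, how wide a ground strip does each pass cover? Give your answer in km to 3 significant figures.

Half-angle = 22.1°/2 = 11.05°.
Swath width ≈ 2h·tan(θ/2) = 2 × 1090 × tan(11.05°) = 425.7 km.

426 km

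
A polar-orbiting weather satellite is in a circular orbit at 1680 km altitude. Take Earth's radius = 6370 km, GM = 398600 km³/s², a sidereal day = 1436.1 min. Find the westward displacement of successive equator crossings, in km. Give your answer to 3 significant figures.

Semi-major axis a = 6370 + 1680 = 8050 km. Period T = 2π√(a³/μ) = 2π√(8050³/398600) = 7187.9 s = 119.80 min.
During one orbit Earth rotates (7187.9 / 86166) × 360° = 30.03°.
At the equator that is 30.03° × (2π·6370/360) km/° = 30.03 × 111.2 = 3339 km.

3340 km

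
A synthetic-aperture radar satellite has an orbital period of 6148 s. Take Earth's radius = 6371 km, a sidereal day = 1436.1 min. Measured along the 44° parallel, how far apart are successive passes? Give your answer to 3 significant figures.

2050 km

Node shift per orbit = (6148.0/86166) × 360° = 25.69°.
Equatorial spacing = 25.69 × 111.2 km/° = 2856 km.
At 44° latitude, spacing = 2856 × cos(44°) = 2055 km.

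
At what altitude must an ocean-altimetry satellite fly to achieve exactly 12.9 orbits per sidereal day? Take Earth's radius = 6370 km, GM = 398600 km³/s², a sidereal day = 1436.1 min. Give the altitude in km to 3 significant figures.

Required period T = 86166 / 12.9 = 6679.5 s.
From T = 2π√(a³/μ): a = (μ T²/4π²)^(1/3) = (398600 × 6679.5² / 4π²)^(1/3) = 7666 km.
Altitude h = a − R = 7666 − 6370 = 1296 km.

1300 km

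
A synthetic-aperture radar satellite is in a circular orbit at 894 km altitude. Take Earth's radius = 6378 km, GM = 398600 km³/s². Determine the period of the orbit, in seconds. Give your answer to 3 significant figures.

Semi-major axis a = 6378 + 894 = 7272 km. Period T = 2π√(a³/μ) = 2π√(7272³/398600) = 6171.5 s = 102.86 min.

6170 seconds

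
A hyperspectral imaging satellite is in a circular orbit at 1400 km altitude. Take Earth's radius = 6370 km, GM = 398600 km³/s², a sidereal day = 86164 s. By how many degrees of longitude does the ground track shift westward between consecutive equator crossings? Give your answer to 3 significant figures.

Semi-major axis a = 6370 + 1400 = 7770 km. Period T = 2π√(a³/μ) = 2π√(7770³/398600) = 6816.2 s = 113.60 min.
During one orbit Earth rotates (6816.2 / 86164) × 360° = 28.48°.

28.5°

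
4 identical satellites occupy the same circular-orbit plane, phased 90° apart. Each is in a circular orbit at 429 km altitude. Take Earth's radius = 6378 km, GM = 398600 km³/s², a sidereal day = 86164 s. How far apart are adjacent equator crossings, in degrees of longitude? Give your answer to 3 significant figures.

Semi-major axis a = 6378 + 429 = 6807 km. Period T = 2π√(a³/μ) = 2π√(6807³/398600) = 5589.1 s = 93.15 min.
Single-satellite node shift = (5589.1/86164) × 360° = 23.35°.
With 4 satellites evenly phased, successive equator crossings are 23.35/4 = 5.838° apart.

5.84°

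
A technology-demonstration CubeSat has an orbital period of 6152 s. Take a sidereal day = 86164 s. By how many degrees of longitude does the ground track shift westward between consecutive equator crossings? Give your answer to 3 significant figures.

During one orbit Earth rotates (6152.0 / 86164) × 360° = 25.70°.

25.7°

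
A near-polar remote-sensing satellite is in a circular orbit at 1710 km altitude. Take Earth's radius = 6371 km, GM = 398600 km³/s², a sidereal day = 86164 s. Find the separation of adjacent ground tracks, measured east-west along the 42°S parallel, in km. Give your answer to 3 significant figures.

Semi-major axis a = 6371 + 1710 = 8081 km. Period T = 2π√(a³/μ) = 2π√(8081³/398600) = 7229.5 s = 120.49 min.
Node shift per orbit = (7229.5/86164) × 360° = 30.21°.
Equatorial spacing = 30.21 × 111.2 km/° = 3359 km.
At 42° latitude, spacing = 3359 × cos(42°) = 2496 km.

2500 km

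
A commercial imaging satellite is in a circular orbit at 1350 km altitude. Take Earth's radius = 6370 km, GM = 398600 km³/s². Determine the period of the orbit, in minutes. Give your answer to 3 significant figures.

113 min

Semi-major axis a = 6370 + 1350 = 7720 km. Period T = 2π√(a³/μ) = 2π√(7720³/398600) = 6750.5 s = 112.51 min.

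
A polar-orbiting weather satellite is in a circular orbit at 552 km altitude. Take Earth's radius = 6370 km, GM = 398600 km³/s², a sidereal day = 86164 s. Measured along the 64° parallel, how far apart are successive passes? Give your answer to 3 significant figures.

Semi-major axis a = 6370 + 552 = 6922 km. Period T = 2π√(a³/μ) = 2π√(6922³/398600) = 5731.4 s = 95.52 min.
Node shift per orbit = (5731.4/86164) × 360° = 23.95°.
Equatorial spacing = 23.95 × 111.2 km/° = 2662 km.
At 64° latitude, spacing = 2662 × cos(64°) = 1167 km.

1170 km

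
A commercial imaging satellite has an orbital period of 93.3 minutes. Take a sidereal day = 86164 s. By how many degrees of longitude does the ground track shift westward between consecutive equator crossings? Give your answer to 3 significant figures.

23.4°

T = 93.3 min = 5598.0 s.
During one orbit Earth rotates (5598.0 / 86164) × 360° = 23.39°.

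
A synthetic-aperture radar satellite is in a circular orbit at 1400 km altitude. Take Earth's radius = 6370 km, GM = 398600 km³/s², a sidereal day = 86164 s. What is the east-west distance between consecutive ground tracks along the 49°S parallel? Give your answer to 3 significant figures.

2080 km

Semi-major axis a = 6370 + 1400 = 7770 km. Period T = 2π√(a³/μ) = 2π√(7770³/398600) = 6816.2 s = 113.60 min.
Node shift per orbit = (6816.2/86164) × 360° = 28.48°.
Equatorial spacing = 28.48 × 111.2 km/° = 3166 km.
At 49° latitude, spacing = 3166 × cos(49°) = 2077 km.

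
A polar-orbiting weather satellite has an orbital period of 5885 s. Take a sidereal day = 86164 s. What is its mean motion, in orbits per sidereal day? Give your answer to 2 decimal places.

14.64

Orbits per sidereal day = 86164 / 5885.0 = 14.641.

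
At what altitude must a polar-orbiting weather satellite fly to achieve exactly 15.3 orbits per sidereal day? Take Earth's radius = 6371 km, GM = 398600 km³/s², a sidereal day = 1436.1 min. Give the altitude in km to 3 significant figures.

471 km

Required period T = 86166 / 15.3 = 5631.8 s.
From T = 2π√(a³/μ): a = (μ T²/4π²)^(1/3) = (398600 × 5631.8² / 4π²)^(1/3) = 6842 km.
Altitude h = a − R = 6842 − 6371 = 471 km.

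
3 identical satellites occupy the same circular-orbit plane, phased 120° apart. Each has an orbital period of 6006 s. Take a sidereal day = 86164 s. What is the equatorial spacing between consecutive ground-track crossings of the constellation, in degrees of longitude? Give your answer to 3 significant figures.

Single-satellite node shift = (6006.0/86164) × 360° = 25.09°.
With 3 satellites evenly phased, successive equator crossings are 25.09/3 = 8.365° apart.

8.36°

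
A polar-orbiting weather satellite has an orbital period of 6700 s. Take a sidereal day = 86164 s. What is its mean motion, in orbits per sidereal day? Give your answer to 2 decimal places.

12.86

Orbits per sidereal day = 86164 / 6700.0 = 12.860.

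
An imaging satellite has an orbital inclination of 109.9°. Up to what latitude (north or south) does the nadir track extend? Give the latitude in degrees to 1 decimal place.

Retrograde orbit: the ground track reaches ±(180° − i) = ±(180 − 109.9) = ±70.1°.

70.1°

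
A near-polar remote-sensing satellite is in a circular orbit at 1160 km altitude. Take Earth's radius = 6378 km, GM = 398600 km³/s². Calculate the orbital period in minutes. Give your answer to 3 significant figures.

Semi-major axis a = 6378 + 1160 = 7538 km. Period T = 2π√(a³/μ) = 2π√(7538³/398600) = 6513.2 s = 108.55 min.

109 min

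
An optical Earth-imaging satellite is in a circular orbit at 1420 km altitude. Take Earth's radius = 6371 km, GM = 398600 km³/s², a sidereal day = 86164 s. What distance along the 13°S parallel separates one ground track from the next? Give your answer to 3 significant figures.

Semi-major axis a = 6371 + 1420 = 7791 km. Period T = 2π√(a³/μ) = 2π√(7791³/398600) = 6843.9 s = 114.06 min.
Node shift per orbit = (6843.9/86164) × 360° = 28.59°.
Equatorial spacing = 28.59 × 111.2 km/° = 3180 km.
At 13° latitude, spacing = 3180 × cos(13°) = 3098 km.

3100 km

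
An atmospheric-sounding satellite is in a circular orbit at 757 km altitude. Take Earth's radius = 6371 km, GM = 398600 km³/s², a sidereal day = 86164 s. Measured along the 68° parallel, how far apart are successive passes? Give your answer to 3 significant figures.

1040 km

Semi-major axis a = 6371 + 757 = 7128 km. Period T = 2π√(a³/μ) = 2π√(7128³/398600) = 5989.1 s = 99.82 min.
Node shift per orbit = (5989.1/86164) × 360° = 25.02°.
Equatorial spacing = 25.02 × 111.2 km/° = 2782 km.
At 68° latitude, spacing = 2782 × cos(68°) = 1042 km.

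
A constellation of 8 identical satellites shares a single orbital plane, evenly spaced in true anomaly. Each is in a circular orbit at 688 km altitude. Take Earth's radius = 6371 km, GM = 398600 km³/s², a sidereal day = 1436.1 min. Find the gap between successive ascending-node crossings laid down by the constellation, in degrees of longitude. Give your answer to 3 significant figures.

3.08°

Semi-major axis a = 6371 + 688 = 7059 km. Period T = 2π√(a³/μ) = 2π√(7059³/398600) = 5902.4 s = 98.37 min.
Single-satellite node shift = (5902.4/86166) × 360° = 24.66°.
With 8 satellites evenly phased, successive equator crossings are 24.66/8 = 3.082° apart.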